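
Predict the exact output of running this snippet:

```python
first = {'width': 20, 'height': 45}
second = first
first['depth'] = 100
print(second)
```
{'width': 20, 'height': 45, 'depth': 100}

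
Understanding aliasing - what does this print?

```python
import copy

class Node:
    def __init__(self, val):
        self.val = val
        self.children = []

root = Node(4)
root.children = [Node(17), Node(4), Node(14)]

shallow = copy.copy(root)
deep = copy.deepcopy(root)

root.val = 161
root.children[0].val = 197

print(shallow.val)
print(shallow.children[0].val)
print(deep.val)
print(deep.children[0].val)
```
4
197
4
17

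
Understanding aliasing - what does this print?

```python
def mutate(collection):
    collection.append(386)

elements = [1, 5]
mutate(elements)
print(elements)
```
[1, 5, 386]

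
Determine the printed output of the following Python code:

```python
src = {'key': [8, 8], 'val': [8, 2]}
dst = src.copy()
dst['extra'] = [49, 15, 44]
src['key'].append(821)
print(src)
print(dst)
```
{'key': [8, 8, 821], 'val': [8, 2]}
{'key': [8, 8, 821], 'val': [8, 2], 'extra': [49, 15, 44]}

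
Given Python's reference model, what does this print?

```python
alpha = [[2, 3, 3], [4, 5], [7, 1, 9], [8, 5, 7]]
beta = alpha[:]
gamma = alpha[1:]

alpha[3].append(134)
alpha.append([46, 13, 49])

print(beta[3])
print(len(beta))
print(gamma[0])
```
[8, 5, 7, 134]
4
[4, 5]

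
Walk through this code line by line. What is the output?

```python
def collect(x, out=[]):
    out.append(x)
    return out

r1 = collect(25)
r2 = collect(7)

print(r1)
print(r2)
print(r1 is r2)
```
[25, 7]
[25, 7]
True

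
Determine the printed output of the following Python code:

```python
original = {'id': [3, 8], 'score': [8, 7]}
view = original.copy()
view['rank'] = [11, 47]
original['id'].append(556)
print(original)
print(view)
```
{'id': [3, 8, 556], 'score': [8, 7]}
{'id': [3, 8, 556], 'score': [8, 7], 'rank': [11, 47]}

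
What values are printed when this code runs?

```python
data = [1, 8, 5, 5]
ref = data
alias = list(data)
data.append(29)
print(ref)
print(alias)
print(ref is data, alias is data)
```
[1, 8, 5, 5, 29]
[1, 8, 5, 5]
True False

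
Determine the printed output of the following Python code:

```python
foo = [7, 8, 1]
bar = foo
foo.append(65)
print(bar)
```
[7, 8, 1, 65]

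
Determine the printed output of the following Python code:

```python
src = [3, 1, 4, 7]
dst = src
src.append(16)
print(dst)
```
[3, 1, 4, 7, 16]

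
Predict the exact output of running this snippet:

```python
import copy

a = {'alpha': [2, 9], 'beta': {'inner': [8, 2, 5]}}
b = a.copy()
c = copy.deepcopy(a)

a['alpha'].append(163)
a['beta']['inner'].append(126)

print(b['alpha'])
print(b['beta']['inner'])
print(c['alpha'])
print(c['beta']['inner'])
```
[2, 9, 163]
[8, 2, 5, 126]
[2, 9]
[8, 2, 5]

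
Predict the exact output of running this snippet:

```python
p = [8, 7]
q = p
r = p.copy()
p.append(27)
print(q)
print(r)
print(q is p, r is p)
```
[8, 7, 27]
[8, 7]
True False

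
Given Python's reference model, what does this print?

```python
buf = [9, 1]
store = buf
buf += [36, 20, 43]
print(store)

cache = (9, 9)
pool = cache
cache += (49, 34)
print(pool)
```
[9, 1, 36, 20, 43]
(9, 9)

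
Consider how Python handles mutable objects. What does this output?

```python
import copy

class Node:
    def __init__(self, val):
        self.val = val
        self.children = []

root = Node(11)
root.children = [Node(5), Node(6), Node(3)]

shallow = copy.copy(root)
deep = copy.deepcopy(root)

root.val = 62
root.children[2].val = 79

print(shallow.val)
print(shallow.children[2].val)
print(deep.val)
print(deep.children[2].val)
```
11
79
11
3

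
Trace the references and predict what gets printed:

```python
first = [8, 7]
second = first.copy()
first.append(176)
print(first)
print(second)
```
[8, 7, 176]
[8, 7]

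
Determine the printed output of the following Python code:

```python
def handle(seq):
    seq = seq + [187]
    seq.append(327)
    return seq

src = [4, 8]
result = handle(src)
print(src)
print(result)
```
[4, 8]
[4, 8, 187, 327]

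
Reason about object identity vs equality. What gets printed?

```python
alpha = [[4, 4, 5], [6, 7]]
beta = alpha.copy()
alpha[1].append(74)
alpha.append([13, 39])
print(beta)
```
[[4, 4, 5], [6, 7, 74]]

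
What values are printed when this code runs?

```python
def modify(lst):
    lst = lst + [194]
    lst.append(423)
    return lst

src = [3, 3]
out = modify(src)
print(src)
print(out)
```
[3, 3]
[3, 3, 194, 423]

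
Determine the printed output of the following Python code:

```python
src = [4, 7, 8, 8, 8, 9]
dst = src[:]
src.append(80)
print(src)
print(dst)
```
[4, 7, 8, 8, 8, 9, 80]
[4, 7, 8, 8, 8, 9]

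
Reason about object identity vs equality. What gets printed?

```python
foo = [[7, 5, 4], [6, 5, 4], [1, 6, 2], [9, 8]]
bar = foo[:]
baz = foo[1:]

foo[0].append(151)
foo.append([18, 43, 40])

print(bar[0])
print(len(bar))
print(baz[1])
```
[7, 5, 4, 151]
4
[1, 6, 2]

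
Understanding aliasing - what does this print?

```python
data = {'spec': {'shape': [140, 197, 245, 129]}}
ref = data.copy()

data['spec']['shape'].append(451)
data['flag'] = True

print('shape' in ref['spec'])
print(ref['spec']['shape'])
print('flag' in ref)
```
True
[140, 197, 245, 129, 451]
False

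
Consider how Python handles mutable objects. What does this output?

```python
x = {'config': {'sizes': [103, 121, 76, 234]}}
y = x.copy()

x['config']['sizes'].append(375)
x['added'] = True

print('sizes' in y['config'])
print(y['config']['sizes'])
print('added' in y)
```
True
[103, 121, 76, 234, 375]
False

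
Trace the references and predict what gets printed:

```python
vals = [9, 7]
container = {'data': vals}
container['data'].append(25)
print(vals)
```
[9, 7, 25]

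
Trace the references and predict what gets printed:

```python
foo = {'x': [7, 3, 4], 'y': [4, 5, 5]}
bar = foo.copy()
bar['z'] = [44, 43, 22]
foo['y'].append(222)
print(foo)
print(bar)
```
{'x': [7, 3, 4], 'y': [4, 5, 5, 222]}
{'x': [7, 3, 4], 'y': [4, 5, 5, 222], 'z': [44, 43, 22]}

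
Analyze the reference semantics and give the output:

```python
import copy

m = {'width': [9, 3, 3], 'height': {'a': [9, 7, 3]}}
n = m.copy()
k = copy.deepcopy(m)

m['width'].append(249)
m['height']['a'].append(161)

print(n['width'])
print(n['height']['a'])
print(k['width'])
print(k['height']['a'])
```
[9, 3, 3, 249]
[9, 7, 3, 161]
[9, 3, 3]
[9, 7, 3]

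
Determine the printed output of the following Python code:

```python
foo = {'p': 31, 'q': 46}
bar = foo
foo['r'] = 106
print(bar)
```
{'p': 31, 'q': 46, 'r': 106}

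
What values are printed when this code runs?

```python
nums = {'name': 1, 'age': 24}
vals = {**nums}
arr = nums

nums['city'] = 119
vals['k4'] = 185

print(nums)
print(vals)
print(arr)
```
{'name': 1, 'age': 24, 'city': 119}
{'name': 1, 'age': 24, 'k4': 185}
{'name': 1, 'age': 24, 'city': 119}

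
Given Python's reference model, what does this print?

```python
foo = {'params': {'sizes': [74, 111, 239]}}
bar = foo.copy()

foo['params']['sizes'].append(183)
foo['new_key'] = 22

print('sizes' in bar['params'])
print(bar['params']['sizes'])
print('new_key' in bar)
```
True
[74, 111, 239, 183]
False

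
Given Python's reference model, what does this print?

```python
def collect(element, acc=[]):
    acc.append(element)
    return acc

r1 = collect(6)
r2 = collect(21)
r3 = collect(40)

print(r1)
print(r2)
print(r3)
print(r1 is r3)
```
[6, 21, 40]
[6, 21, 40]
[6, 21, 40]
True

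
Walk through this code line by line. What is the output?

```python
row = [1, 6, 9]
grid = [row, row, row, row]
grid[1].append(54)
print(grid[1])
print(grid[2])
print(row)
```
[1, 6, 9, 54]
[1, 6, 9, 54]
[1, 6, 9, 54]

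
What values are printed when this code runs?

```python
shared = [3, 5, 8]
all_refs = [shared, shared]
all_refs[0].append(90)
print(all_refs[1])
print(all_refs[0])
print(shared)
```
[3, 5, 8, 90]
[3, 5, 8, 90]
[3, 5, 8, 90]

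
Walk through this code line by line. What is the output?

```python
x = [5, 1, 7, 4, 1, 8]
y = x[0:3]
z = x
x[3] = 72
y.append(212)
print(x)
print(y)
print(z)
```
[5, 1, 7, 72, 1, 8]
[5, 1, 7, 212]
[5, 1, 7, 72, 1, 8]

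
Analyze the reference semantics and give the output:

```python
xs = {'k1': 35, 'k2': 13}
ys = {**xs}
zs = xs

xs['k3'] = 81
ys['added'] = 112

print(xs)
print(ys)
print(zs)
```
{'k1': 35, 'k2': 13, 'k3': 81}
{'k1': 35, 'k2': 13, 'added': 112}
{'k1': 35, 'k2': 13, 'k3': 81}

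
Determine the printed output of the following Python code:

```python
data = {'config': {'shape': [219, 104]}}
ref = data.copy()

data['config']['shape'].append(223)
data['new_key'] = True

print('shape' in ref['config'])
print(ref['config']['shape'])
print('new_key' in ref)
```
True
[219, 104, 223]
False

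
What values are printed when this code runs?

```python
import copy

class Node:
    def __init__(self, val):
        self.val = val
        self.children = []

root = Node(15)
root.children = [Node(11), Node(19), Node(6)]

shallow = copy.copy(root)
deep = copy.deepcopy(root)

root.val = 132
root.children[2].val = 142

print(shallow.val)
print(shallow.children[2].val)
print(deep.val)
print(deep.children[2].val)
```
15
142
15
6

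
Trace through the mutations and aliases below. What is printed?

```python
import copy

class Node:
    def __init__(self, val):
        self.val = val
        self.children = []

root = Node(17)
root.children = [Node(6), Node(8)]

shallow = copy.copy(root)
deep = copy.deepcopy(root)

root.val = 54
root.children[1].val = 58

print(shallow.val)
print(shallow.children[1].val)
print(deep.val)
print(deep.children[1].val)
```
17
58
17
8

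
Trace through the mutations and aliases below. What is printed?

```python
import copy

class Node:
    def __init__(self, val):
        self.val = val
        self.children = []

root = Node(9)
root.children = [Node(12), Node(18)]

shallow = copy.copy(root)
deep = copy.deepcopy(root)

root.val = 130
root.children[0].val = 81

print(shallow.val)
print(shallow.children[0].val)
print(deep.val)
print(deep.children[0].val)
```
9
81
9
12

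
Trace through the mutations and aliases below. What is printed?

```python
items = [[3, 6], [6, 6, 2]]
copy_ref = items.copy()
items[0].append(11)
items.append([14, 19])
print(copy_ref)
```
[[3, 6, 11], [6, 6, 2]]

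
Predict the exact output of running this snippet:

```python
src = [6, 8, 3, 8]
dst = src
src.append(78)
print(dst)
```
[6, 8, 3, 8, 78]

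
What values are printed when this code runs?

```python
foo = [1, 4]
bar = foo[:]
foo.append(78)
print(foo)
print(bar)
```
[1, 4, 78]
[1, 4]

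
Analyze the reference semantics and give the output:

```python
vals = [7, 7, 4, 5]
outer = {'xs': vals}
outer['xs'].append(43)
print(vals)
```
[7, 7, 4, 5, 43]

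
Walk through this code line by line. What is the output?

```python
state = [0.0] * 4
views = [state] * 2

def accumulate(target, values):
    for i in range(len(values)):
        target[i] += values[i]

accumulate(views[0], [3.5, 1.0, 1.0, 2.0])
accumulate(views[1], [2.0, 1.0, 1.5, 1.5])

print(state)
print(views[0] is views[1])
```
[5.5, 2.0, 2.5, 3.5]
True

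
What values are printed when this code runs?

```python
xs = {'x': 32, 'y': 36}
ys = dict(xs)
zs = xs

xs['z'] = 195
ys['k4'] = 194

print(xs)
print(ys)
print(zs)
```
{'x': 32, 'y': 36, 'z': 195}
{'x': 32, 'y': 36, 'k4': 194}
{'x': 32, 'y': 36, 'z': 195}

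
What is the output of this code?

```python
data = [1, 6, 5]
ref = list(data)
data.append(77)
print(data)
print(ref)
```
[1, 6, 5, 77]
[1, 6, 5]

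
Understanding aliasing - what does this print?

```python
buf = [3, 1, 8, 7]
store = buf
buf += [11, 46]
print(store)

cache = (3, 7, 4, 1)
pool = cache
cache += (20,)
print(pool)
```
[3, 1, 8, 7, 11, 46]
(3, 7, 4, 1)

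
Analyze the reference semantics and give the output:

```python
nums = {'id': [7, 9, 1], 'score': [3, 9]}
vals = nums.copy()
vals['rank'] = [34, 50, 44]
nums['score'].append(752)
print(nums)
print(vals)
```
{'id': [7, 9, 1], 'score': [3, 9, 752]}
{'id': [7, 9, 1], 'score': [3, 9, 752], 'rank': [34, 50, 44]}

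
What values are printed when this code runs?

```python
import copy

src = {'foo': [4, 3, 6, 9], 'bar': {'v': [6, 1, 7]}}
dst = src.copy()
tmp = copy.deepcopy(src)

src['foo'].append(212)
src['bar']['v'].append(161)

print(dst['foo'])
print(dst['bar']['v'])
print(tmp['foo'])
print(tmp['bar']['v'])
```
[4, 3, 6, 9, 212]
[6, 1, 7, 161]
[4, 3, 6, 9]
[6, 1, 7]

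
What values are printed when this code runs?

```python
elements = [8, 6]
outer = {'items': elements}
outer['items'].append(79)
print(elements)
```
[8, 6, 79]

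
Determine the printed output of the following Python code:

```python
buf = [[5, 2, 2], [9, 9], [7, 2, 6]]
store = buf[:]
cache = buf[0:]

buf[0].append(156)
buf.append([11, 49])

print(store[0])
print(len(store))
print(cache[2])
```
[5, 2, 2, 156]
3
[7, 2, 6]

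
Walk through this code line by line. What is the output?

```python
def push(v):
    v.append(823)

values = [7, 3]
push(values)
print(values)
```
[7, 3, 823]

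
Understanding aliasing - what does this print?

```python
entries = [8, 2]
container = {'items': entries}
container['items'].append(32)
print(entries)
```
[8, 2, 32]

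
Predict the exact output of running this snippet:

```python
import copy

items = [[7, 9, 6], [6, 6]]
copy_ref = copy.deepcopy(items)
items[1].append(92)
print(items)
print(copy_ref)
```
[[7, 9, 6], [6, 6, 92]]
[[7, 9, 6], [6, 6]]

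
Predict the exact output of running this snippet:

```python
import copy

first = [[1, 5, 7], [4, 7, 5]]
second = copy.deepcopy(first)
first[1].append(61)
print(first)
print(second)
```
[[1, 5, 7], [4, 7, 5, 61]]
[[1, 5, 7], [4, 7, 5]]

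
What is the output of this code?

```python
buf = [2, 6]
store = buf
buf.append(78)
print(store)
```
[2, 6, 78]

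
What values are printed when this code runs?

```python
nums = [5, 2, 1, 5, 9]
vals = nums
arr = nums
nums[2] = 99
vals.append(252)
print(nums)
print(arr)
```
[5, 2, 99, 5, 9, 252]
[5, 2, 99, 5, 9, 252]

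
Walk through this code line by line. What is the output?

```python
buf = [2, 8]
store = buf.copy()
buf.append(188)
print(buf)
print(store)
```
[2, 8, 188]
[2, 8]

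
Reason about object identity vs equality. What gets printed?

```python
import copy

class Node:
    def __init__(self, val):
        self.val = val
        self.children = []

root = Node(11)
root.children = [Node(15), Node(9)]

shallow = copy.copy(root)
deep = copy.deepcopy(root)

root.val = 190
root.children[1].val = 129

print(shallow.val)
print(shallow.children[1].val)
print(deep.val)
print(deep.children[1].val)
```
11
129
11
9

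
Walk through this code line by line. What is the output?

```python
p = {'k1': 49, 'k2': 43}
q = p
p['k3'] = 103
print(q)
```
{'k1': 49, 'k2': 43, 'k3': 103}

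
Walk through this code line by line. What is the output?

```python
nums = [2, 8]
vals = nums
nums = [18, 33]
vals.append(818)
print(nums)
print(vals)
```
[18, 33]
[2, 8, 818]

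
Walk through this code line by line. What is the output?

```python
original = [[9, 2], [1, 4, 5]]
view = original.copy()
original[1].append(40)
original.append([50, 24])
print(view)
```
[[9, 2], [1, 4, 5, 40]]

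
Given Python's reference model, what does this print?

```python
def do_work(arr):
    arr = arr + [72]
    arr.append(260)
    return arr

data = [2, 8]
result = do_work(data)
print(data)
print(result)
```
[2, 8]
[2, 8, 72, 260]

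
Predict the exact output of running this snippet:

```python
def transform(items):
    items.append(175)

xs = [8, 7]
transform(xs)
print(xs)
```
[8, 7, 175]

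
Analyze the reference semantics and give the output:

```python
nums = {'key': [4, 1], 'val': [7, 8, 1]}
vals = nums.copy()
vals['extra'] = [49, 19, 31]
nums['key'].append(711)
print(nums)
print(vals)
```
{'key': [4, 1, 711], 'val': [7, 8, 1]}
{'key': [4, 1, 711], 'val': [7, 8, 1], 'extra': [49, 19, 31]}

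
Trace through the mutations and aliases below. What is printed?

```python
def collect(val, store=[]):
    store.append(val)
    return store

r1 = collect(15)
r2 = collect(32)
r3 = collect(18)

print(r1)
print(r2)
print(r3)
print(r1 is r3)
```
[15, 32, 18]
[15, 32, 18]
[15, 32, 18]
True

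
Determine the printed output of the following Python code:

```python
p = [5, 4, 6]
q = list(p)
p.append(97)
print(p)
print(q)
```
[5, 4, 6, 97]
[5, 4, 6]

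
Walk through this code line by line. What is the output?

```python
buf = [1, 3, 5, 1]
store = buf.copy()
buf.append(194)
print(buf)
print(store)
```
[1, 3, 5, 1, 194]
[1, 3, 5, 1]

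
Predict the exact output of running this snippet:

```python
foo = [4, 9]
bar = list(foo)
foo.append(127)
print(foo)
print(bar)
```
[4, 9, 127]
[4, 9]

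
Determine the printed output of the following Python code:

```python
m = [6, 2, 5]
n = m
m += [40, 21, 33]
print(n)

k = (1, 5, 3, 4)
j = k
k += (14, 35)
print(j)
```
[6, 2, 5, 40, 21, 33]
(1, 5, 3, 4)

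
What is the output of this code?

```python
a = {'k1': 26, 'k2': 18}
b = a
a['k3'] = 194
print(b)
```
{'k1': 26, 'k2': 18, 'k3': 194}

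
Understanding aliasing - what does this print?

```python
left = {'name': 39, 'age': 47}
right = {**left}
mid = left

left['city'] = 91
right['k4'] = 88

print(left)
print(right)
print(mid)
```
{'name': 39, 'age': 47, 'city': 91}
{'name': 39, 'age': 47, 'k4': 88}
{'name': 39, 'age': 47, 'city': 91}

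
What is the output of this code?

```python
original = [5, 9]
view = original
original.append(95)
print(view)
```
[5, 9, 95]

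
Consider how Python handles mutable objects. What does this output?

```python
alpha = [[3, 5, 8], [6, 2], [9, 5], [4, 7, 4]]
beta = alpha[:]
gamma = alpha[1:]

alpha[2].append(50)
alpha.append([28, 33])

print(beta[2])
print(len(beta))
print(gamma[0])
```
[9, 5, 50]
4
[6, 2]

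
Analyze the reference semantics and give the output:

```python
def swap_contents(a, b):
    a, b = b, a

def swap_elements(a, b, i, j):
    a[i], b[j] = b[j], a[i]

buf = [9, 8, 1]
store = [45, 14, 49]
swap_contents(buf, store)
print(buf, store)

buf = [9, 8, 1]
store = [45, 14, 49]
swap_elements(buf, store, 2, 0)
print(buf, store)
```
[9, 8, 1] [45, 14, 49]
[9, 8, 45] [1, 14, 49]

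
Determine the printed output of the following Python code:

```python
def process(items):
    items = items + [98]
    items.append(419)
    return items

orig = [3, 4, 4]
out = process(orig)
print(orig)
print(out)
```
[3, 4, 4]
[3, 4, 4, 98, 419]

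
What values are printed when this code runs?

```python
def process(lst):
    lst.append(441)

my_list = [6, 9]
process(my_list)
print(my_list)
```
[6, 9, 441]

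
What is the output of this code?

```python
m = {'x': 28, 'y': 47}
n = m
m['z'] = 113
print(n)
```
{'x': 28, 'y': 47, 'z': 113}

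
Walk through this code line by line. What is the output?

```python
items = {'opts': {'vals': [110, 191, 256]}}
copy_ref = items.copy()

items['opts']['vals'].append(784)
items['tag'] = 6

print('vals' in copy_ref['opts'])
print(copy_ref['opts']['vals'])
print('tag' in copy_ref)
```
True
[110, 191, 256, 784]
False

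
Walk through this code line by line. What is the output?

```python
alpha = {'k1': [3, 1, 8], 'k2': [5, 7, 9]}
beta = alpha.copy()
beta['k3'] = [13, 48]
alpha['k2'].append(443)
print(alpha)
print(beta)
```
{'k1': [3, 1, 8], 'k2': [5, 7, 9, 443]}
{'k1': [3, 1, 8], 'k2': [5, 7, 9, 443], 'k3': [13, 48]}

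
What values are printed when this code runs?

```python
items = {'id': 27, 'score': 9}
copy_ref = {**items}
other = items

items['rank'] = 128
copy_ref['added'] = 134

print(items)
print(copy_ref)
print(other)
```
{'id': 27, 'score': 9, 'rank': 128}
{'id': 27, 'score': 9, 'added': 134}
{'id': 27, 'score': 9, 'rank': 128}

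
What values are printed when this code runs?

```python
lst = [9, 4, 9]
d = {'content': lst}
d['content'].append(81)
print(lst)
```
[9, 4, 9, 81]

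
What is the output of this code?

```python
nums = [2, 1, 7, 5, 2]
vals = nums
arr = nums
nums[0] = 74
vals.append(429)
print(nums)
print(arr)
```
[74, 1, 7, 5, 2, 429]
[74, 1, 7, 5, 2, 429]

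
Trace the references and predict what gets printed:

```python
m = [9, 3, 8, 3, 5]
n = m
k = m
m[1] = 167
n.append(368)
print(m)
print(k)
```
[9, 167, 8, 3, 5, 368]
[9, 167, 8, 3, 5, 368]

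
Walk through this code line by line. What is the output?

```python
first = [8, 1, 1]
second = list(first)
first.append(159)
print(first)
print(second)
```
[8, 1, 1, 159]
[8, 1, 1]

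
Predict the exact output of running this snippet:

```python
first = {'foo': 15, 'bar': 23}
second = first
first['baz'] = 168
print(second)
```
{'foo': 15, 'bar': 23, 'baz': 168}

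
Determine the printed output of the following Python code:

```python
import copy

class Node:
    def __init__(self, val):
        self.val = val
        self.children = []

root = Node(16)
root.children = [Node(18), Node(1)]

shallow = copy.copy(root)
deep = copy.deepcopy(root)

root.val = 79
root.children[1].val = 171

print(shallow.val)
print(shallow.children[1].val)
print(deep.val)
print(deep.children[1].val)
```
16
171
16
1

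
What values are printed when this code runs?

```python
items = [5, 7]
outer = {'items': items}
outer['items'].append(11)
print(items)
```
[5, 7, 11]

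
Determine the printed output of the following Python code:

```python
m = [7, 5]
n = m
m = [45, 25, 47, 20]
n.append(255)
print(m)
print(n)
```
[45, 25, 47, 20]
[7, 5, 255]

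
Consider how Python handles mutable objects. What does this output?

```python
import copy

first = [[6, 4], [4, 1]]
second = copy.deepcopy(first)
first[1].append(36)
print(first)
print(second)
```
[[6, 4], [4, 1, 36]]
[[6, 4], [4, 1]]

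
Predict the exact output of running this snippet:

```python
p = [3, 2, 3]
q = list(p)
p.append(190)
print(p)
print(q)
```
[3, 2, 3, 190]
[3, 2, 3]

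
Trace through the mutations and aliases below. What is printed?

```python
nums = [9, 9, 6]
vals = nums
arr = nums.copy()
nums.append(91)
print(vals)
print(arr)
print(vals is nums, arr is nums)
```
[9, 9, 6, 91]
[9, 9, 6]
True False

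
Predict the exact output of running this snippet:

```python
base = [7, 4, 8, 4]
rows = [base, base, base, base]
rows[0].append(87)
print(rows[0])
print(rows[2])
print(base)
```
[7, 4, 8, 4, 87]
[7, 4, 8, 4, 87]
[7, 4, 8, 4, 87]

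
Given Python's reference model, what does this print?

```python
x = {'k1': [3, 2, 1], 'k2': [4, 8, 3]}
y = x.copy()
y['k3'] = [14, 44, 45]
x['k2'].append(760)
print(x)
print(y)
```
{'k1': [3, 2, 1], 'k2': [4, 8, 3, 760]}
{'k1': [3, 2, 1], 'k2': [4, 8, 3, 760], 'k3': [14, 44, 45]}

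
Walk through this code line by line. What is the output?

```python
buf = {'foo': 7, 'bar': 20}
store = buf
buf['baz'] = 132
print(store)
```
{'foo': 7, 'bar': 20, 'baz': 132}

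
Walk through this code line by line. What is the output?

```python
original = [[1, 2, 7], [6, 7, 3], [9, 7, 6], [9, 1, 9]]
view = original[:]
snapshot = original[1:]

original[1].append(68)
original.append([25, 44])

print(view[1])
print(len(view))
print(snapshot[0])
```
[6, 7, 3, 68]
4
[6, 7, 3, 68]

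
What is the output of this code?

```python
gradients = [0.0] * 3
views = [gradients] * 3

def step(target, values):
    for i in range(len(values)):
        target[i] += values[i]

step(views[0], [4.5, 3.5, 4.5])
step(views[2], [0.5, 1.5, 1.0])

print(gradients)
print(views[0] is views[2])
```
[5.0, 5.0, 5.5]
True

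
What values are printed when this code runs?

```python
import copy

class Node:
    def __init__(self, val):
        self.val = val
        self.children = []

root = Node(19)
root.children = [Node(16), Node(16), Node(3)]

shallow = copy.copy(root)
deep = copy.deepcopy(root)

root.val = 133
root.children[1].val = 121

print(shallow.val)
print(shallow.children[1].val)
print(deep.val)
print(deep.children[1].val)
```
19
121
19
16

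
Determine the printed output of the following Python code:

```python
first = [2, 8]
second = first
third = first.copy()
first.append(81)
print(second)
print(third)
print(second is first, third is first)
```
[2, 8, 81]
[2, 8]
True False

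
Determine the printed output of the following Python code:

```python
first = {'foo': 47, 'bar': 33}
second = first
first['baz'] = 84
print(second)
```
{'foo': 47, 'bar': 33, 'baz': 84}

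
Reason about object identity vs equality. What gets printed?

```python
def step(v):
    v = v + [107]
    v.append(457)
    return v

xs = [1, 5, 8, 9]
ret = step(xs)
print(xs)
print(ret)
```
[1, 5, 8, 9]
[1, 5, 8, 9, 107, 457]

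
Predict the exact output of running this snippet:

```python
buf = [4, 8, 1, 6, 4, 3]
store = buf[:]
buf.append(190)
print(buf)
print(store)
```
[4, 8, 1, 6, 4, 3, 190]
[4, 8, 1, 6, 4, 3]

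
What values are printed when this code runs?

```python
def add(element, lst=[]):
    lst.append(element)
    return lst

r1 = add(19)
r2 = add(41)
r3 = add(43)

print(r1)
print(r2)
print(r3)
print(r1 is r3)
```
[19, 41, 43]
[19, 41, 43]
[19, 41, 43]
True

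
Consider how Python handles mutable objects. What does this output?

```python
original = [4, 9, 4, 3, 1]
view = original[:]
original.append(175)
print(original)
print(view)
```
[4, 9, 4, 3, 1, 175]
[4, 9, 4, 3, 1]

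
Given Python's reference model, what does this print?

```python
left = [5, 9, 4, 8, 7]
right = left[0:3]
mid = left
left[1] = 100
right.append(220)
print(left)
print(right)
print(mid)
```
[5, 100, 4, 8, 7]
[5, 9, 4, 220]
[5, 100, 4, 8, 7]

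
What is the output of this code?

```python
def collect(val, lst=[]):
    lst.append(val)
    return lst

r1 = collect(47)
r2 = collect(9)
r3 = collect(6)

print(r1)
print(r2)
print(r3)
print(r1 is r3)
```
[47, 9, 6]
[47, 9, 6]
[47, 9, 6]
True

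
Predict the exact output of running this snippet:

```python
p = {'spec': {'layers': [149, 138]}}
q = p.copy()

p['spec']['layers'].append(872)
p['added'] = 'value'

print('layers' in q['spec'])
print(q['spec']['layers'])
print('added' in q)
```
True
[149, 138, 872]
False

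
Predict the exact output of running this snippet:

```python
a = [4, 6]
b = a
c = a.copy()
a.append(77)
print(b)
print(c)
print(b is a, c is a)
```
[4, 6, 77]
[4, 6]
True False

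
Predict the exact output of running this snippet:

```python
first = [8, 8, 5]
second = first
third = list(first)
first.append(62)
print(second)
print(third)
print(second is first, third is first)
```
[8, 8, 5, 62]
[8, 8, 5]
True False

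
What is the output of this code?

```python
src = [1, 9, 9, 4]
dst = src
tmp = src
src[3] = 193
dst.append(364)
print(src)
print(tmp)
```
[1, 9, 9, 193, 364]
[1, 9, 9, 193, 364]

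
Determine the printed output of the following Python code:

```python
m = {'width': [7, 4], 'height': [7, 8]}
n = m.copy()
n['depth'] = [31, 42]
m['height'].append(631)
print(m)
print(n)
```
{'width': [7, 4], 'height': [7, 8, 631]}
{'width': [7, 4], 'height': [7, 8, 631], 'depth': [31, 42]}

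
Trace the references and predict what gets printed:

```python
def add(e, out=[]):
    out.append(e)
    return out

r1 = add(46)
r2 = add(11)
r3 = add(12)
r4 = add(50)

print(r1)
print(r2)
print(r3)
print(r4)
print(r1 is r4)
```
[46, 11, 12, 50]
[46, 11, 12, 50]
[46, 11, 12, 50]
[46, 11, 12, 50]
True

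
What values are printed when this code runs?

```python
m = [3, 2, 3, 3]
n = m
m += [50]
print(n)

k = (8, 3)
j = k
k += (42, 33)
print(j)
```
[3, 2, 3, 3, 50]
(8, 3)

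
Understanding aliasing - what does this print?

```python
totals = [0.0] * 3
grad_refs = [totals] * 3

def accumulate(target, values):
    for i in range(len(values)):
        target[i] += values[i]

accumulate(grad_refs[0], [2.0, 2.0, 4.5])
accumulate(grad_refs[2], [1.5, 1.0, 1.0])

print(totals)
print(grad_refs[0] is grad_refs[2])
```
[3.5, 3.0, 5.5]
True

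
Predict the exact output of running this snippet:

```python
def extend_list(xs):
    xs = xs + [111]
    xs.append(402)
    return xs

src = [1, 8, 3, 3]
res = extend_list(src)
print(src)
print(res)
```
[1, 8, 3, 3]
[1, 8, 3, 3, 111, 402]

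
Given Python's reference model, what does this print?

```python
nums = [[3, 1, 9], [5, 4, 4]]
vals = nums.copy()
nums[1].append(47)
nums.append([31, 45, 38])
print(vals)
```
[[3, 1, 9], [5, 4, 4, 47]]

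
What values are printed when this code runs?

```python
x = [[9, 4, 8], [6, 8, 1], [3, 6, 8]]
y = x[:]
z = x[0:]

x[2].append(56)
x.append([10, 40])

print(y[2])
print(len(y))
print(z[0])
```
[3, 6, 8, 56]
3
[9, 4, 8]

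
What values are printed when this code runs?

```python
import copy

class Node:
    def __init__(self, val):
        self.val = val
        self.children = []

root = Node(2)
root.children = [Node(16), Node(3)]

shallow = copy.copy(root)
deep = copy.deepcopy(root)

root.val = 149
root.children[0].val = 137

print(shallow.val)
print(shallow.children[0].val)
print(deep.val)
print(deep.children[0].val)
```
2
137
2
16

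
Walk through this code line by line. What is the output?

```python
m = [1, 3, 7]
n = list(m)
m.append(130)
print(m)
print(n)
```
[1, 3, 7, 130]
[1, 3, 7]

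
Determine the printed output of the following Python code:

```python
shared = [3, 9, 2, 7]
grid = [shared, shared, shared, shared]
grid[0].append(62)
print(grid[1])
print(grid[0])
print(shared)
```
[3, 9, 2, 7, 62]
[3, 9, 2, 7, 62]
[3, 9, 2, 7, 62]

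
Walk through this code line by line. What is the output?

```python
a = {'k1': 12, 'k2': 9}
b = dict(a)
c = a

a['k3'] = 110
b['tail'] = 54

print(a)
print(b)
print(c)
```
{'k1': 12, 'k2': 9, 'k3': 110}
{'k1': 12, 'k2': 9, 'tail': 54}
{'k1': 12, 'k2': 9, 'k3': 110}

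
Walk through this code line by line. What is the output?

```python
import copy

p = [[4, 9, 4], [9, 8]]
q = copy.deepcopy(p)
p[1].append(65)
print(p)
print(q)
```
[[4, 9, 4], [9, 8, 65]]
[[4, 9, 4], [9, 8]]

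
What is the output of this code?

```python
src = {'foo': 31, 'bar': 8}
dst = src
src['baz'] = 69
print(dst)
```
{'foo': 31, 'bar': 8, 'baz': 69}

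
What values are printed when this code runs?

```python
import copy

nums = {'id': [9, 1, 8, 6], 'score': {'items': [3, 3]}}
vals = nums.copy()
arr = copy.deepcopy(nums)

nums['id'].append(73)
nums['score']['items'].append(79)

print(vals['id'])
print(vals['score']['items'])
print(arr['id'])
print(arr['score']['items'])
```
[9, 1, 8, 6, 73]
[3, 3, 79]
[9, 1, 8, 6]
[3, 3]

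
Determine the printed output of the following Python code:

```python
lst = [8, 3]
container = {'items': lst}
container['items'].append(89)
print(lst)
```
[8, 3, 89]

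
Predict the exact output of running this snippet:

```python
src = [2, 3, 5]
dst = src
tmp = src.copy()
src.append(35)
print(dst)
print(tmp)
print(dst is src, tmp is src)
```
[2, 3, 5, 35]
[2, 3, 5]
True False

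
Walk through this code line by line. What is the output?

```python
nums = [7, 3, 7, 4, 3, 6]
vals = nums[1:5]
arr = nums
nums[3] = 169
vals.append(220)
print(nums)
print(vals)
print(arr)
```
[7, 3, 7, 169, 3, 6]
[3, 7, 4, 3, 220]
[7, 3, 7, 169, 3, 6]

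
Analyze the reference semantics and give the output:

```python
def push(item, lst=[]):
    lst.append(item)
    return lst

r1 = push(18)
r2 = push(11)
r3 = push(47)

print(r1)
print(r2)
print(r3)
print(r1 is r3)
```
[18, 11, 47]
[18, 11, 47]
[18, 11, 47]
True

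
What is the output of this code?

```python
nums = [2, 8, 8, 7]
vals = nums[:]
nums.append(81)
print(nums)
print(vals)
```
[2, 8, 8, 7, 81]
[2, 8, 8, 7]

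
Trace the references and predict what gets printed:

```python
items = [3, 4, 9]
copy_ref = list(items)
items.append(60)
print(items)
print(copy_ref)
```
[3, 4, 9, 60]
[3, 4, 9]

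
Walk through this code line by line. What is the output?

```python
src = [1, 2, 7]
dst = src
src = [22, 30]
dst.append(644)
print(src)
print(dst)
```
[22, 30]
[1, 2, 7, 644]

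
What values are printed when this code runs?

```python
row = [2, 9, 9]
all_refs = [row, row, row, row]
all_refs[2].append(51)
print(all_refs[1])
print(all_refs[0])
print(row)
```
[2, 9, 9, 51]
[2, 9, 9, 51]
[2, 9, 9, 51]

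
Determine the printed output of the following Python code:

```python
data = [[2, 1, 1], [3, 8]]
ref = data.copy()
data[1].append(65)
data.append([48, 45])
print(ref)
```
[[2, 1, 1], [3, 8, 65]]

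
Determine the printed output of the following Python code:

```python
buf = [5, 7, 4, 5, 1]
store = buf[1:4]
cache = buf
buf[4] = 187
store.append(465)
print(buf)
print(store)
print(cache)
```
[5, 7, 4, 5, 187]
[7, 4, 5, 465]
[5, 7, 4, 5, 187]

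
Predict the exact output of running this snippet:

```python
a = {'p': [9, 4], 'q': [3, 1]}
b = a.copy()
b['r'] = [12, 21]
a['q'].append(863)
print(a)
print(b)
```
{'p': [9, 4], 'q': [3, 1, 863]}
{'p': [9, 4], 'q': [3, 1, 863], 'r': [12, 21]}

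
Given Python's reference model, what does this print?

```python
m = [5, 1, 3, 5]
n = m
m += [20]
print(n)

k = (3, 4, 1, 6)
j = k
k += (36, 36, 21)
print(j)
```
[5, 1, 3, 5, 20]
(3, 4, 1, 6)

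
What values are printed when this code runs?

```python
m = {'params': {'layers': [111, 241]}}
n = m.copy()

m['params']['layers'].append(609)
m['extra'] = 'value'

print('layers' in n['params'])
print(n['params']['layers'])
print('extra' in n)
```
True
[111, 241, 609]
False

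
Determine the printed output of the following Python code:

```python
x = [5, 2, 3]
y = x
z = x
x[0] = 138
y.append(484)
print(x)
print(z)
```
[138, 2, 3, 484]
[138, 2, 3, 484]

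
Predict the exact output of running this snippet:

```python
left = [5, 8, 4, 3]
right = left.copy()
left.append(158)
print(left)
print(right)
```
[5, 8, 4, 3, 158]
[5, 8, 4, 3]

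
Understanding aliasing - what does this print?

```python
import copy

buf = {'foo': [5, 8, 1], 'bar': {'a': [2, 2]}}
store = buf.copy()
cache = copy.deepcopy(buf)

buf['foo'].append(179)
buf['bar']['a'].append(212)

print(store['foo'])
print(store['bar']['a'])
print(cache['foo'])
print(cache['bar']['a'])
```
[5, 8, 1, 179]
[2, 2, 212]
[5, 8, 1]
[2, 2]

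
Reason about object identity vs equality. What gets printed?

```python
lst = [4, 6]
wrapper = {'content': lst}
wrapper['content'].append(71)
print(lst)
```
[4, 6, 71]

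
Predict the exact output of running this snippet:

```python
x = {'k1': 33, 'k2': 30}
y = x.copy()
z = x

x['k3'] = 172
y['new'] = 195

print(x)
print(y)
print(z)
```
{'k1': 33, 'k2': 30, 'k3': 172}
{'k1': 33, 'k2': 30, 'new': 195}
{'k1': 33, 'k2': 30, 'k3': 172}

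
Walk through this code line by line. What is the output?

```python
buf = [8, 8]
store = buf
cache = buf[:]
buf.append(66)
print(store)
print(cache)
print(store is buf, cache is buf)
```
[8, 8, 66]
[8, 8]
True False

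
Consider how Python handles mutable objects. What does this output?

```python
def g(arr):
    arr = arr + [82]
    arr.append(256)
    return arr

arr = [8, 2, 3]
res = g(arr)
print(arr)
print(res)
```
[8, 2, 3]
[8, 2, 3, 82, 256]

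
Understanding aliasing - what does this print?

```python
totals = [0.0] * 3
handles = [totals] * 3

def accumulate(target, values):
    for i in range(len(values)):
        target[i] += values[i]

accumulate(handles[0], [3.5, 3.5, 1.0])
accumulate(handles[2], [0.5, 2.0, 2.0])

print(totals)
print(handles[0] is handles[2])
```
[4.0, 5.5, 3.0]
True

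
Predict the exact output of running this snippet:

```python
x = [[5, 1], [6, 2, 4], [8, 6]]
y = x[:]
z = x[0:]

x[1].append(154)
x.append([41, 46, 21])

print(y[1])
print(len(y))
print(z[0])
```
[6, 2, 4, 154]
3
[5, 1]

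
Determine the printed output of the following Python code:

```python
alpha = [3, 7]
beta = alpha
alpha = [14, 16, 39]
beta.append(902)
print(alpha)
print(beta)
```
[14, 16, 39]
[3, 7, 902]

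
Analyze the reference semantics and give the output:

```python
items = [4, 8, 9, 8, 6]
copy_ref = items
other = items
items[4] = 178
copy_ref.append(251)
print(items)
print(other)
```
[4, 8, 9, 8, 178, 251]
[4, 8, 9, 8, 178, 251]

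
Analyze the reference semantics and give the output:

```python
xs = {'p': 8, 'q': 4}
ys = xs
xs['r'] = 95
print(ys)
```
{'p': 8, 'q': 4, 'r': 95}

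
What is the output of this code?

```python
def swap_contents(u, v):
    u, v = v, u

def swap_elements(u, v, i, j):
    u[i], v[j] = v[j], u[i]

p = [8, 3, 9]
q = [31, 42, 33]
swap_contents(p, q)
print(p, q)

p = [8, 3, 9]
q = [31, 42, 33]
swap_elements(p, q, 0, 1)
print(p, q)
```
[8, 3, 9] [31, 42, 33]
[42, 3, 9] [31, 8, 33]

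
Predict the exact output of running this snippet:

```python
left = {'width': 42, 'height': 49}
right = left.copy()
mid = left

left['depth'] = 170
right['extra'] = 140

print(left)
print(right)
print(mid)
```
{'width': 42, 'height': 49, 'depth': 170}
{'width': 42, 'height': 49, 'extra': 140}
{'width': 42, 'height': 49, 'depth': 170}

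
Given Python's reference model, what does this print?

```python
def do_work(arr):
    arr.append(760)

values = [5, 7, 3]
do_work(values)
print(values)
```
[5, 7, 3, 760]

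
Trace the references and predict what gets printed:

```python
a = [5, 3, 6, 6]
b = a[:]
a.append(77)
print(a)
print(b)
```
[5, 3, 6, 6, 77]
[5, 3, 6, 6]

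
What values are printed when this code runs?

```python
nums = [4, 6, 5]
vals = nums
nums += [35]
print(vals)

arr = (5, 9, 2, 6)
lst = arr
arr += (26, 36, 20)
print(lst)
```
[4, 6, 5, 35]
(5, 9, 2, 6)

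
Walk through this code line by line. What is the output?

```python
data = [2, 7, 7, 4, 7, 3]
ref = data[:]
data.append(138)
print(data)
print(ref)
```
[2, 7, 7, 4, 7, 3, 138]
[2, 7, 7, 4, 7, 3]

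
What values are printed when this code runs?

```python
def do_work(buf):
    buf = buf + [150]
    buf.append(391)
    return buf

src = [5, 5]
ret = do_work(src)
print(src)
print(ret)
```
[5, 5]
[5, 5, 150, 391]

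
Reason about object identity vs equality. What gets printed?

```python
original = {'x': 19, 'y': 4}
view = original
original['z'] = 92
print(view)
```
{'x': 19, 'y': 4, 'z': 92}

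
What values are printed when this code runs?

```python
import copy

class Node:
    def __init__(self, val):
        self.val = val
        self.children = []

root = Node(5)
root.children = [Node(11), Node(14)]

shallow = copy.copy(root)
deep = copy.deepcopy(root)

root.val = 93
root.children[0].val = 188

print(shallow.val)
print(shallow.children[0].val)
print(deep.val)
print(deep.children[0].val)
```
5
188
5
11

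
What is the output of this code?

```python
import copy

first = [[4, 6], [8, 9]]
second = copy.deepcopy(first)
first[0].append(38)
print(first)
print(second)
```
[[4, 6, 38], [8, 9]]
[[4, 6], [8, 9]]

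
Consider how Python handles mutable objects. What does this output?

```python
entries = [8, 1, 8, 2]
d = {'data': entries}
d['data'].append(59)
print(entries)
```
[8, 1, 8, 2, 59]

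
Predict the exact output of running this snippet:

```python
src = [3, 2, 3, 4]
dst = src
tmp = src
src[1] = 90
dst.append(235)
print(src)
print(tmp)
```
[3, 90, 3, 4, 235]
[3, 90, 3, 4, 235]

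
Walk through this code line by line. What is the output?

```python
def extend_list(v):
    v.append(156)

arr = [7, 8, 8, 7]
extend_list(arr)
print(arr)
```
[7, 8, 8, 7, 156]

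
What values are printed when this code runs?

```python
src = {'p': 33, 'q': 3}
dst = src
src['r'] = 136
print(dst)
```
{'p': 33, 'q': 3, 'r': 136}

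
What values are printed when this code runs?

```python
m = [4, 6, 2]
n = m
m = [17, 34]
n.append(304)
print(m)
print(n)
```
[17, 34]
[4, 6, 2, 304]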